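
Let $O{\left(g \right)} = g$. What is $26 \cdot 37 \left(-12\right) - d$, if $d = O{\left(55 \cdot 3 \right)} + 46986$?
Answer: $-58695$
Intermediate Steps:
$d = 47151$ ($d = 55 \cdot 3 + 46986 = 165 + 46986 = 47151$)
$26 \cdot 37 \left(-12\right) - d = 26 \cdot 37 \left(-12\right) - 47151 = 962 \left(-12\right) - 47151 = -11544 - 47151 = -58695$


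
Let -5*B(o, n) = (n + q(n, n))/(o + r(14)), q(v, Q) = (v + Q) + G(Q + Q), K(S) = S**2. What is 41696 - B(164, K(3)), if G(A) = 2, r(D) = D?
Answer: 37109469/890 ≈ 41696.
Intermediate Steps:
q(v, Q) = 2 + Q + v (q(v, Q) = (v + Q) + 2 = (Q + v) + 2 = 2 + Q + v)
B(o, n) = -(2 + 3*n)/(5*(14 + o)) (B(o, n) = -(n + (2 + n + n))/(5*(o + 14)) = -(n + (2 + 2*n))/(5*(14 + o)) = -(2 + 3*n)/(5*(14 + o)))
41696 - B(164, K(3)) = 41696 - (-2 - 3*3**2)/(5*(14 + 164)) = 41696 - (-2 - 3*9)/(5*178) = 41696 - (-2 - 27)/(5*178) = 41696 - (-29)/(5*178) = 41696 - 1*(-29/890) = 41696 + 29/890 = 37109469/890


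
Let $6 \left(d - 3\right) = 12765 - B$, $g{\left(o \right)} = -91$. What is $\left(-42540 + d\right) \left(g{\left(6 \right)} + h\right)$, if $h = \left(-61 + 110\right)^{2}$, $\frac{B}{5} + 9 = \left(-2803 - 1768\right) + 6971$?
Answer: $-97948620$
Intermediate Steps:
$B = 11955$ ($B = -45 + 5 \left(\left(-2803 - 1768\right) + 6971\right) = -45 + 5 \left(-4571 + 6971\right) = -45 + 5 \cdot 2400 = -45 + 12000 = 11955$)
$h = 2401$ ($h = 49^{2} = 2401$)
$d = 138$ ($d = 3 + \frac{12765 - 11955}{6} = 3 + \frac{1}{6} \cdot 810 = 3 + 135 = 138$)
$\left(-42540 + d\right) \left(g{\left(6 \right)} + h\right) = \left(-42540 + 138\right) \left(-91 + 2401\right) = \left(-42402\right) 2310 = -97948620$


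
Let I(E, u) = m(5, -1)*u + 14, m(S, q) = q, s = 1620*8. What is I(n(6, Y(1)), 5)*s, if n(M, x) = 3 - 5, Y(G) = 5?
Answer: 116640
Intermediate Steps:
n(M, x) = -2
s = 12960
I(E, u) = 14 - u (I(E, u) = -u + 14 = 14 - u)
I(n(6, Y(1)), 5)*s = (14 - 1*5)*12960 = (14 - 5)*12960 = 9*12960 = 116640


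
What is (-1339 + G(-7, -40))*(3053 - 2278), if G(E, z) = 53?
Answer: -996650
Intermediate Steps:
(-1339 + G(-7, -40))*(3053 - 2278) = (-1339 + 53)*(3053 - 2278) = -1286*775 = -996650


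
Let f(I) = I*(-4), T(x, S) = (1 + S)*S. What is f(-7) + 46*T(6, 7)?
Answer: 2604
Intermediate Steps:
T(x, S) = S*(1 + S)
f(I) = -4*I
f(-7) + 46*T(6, 7) = -4*(-7) + 46*(7*(1 + 7)) = 28 + 46*(7*8) = 28 + 46*56 = 28 + 2576 = 2604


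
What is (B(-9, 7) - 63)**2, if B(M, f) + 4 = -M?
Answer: 3364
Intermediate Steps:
B(M, f) = -4 - M
(B(-9, 7) - 63)**2 = ((-4 - 1*(-9)) - 63)**2 = ((-4 + 9) - 63)**2 = (5 - 63)**2 = (-58)**2 = 3364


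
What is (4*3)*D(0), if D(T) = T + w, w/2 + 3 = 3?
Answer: 0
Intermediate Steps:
w = 0 (w = -6 + 2*3 = -6 + 6 = 0)
D(T) = T (D(T) = T + 0 = T)
(4*3)*D(0) = (4*3)*0 = 12*0 = 0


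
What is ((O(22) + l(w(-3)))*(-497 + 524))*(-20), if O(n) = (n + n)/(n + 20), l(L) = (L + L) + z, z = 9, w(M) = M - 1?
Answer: -7740/7 ≈ -1105.7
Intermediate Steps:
w(M) = -1 + M
l(L) = 9 + 2*L (l(L) = (L + L) + 9 = 2*L + 9 = 9 + 2*L)
O(n) = 2*n/(20 + n) (O(n) = (2*n)/(20 + n) = 2*n/(20 + n))
((O(22) + l(w(-3)))*(-497 + 524))*(-20) = ((2*22/(20 + 22) + (9 + 2*(-1 - 3)))*(-497 + 524))*(-20) = ((2*22/42 + (9 + 2*(-4)))*27)*(-20) = ((2*22*(1/42) + (9 - 8))*27)*(-20) = ((22/21 + 1)*27)*(-20) = ((43/21)*27)*(-20) = (387/7)*(-20) = -7740/7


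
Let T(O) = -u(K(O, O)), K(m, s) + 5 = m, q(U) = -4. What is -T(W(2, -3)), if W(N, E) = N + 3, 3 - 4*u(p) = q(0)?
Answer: 7/4 ≈ 1.7500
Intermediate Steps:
K(m, s) = -5 + m
u(p) = 7/4 (u(p) = 3/4 - 1/4*(-4) = 3/4 + 1 = 7/4)
W(N, E) = 3 + N
T(O) = -7/4 (T(O) = -1*7/4 = -7/4)
-T(W(2, -3)) = -1*(-7/4) = 7/4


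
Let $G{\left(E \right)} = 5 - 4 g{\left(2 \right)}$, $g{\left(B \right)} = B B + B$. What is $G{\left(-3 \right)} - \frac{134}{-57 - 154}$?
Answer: $- \frac{3875}{211} \approx -18.365$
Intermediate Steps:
$g{\left(B \right)} = B + B^{2}$ ($g{\left(B \right)} = B^{2} + B = B + B^{2}$)
$G{\left(E \right)} = -19$ ($G{\left(E \right)} = 5 - 4 \cdot 2 \left(1 + 2\right) = 5 - 4 \cdot 2 \cdot 3 = 5 - 24 = -19$)
$G{\left(-3 \right)} - \frac{134}{-57 - 154} = -19 - \frac{134}{-57 - 154} = -19 - \frac{134}{-211} = -19 - - \frac{134}{211} = -19 + \frac{134}{211} = - \frac{3875}{211}$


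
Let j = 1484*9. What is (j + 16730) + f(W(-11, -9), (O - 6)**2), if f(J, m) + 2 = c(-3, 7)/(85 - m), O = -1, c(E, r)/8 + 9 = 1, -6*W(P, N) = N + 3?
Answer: 270740/9 ≈ 30082.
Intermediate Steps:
W(P, N) = -1/2 - N/6 (W(P, N) = -(N + 3)/6 = -(3 + N)/6 = -1/2 - N/6)
c(E, r) = -64 (c(E, r) = -72 + 8*1 = -72 + 8 = -64)
f(J, m) = -2 - 64/(85 - m)
j = 13356
(j + 16730) + f(W(-11, -9), (O - 6)**2) = (13356 + 16730) + 2*(117 - (-1 - 6)**2)/(-85 + (-1 - 6)**2) = 30086 + 2*(117 - 1*(-7)**2)/(-85 + (-7)**2) = 30086 + 2*(117 - 1*49)/(-85 + 49) = 30086 + 2*(117 - 49)/(-36) = 30086 + 2*(-1/36)*68 = 30086 - 34/9 = 270740/9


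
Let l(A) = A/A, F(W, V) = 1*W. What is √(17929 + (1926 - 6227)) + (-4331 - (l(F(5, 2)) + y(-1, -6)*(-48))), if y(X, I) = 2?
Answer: -4236 + 2*√3407 ≈ -4119.3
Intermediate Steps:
F(W, V) = W
l(A) = 1
√(17929 + (1926 - 6227)) + (-4331 - (l(F(5, 2)) + y(-1, -6)*(-48))) = √(17929 + (1926 - 6227)) + (-4331 - (1 + 2*(-48))) = √(17929 - 4301) + (-4331 - (1 - 96)) = √13628 + (-4331 - 1*(-95)) = 2*√3407 + (-4331 + 95) = 2*√3407 - 4236 = -4236 + 2*√3407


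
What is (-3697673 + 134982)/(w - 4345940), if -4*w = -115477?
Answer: 14250764/17268283 ≈ 0.82526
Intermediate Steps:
w = 115477/4 (w = -¼*(-115477) = 115477/4 ≈ 28869.)
(-3697673 + 134982)/(w - 4345940) = (-3697673 + 134982)/(115477/4 - 4345940) = -3562691/(-17268283/4) = -3562691*(-4/17268283) = 14250764/17268283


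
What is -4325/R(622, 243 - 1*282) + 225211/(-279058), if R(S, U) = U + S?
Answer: -1338223863/162690814 ≈ -8.2256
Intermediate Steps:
R(S, U) = S + U
-4325/R(622, 243 - 1*282) + 225211/(-279058) = -4325/(622 + (243 - 1*282)) + 225211/(-279058) = -4325/(622 + (243 - 282)) + 225211*(-1/279058) = -4325/(622 - 39) - 225211/279058 = -4325/583 - 225211/279058 = -1338223863/162690814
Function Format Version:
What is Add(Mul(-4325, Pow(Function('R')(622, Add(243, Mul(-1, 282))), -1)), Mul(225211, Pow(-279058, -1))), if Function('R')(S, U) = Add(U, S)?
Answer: Rational(-1338223863, 162690814) ≈ -8.2256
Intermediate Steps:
Function('R')(S, U) = Add(S, U)
Add(Mul(-4325, Pow(Function('R')(622, Add(243, Mul(-1, 282))), -1)), Mul(225211, Pow(-279058, -1))) = Add(Mul(-4325, Pow(Add(622, Add(243, Mul(-1, 282))), -1)), Mul(225211, Pow(-279058, -1))) = Add(Mul(-4325, Pow(Add(622, Add(243, -282)), -1)), Mul(225211, Rational(-1, 279058))) = Add(Mul(-4325, Pow(Add(622, -39), -1)), Rational(-225211, 279058)) = Add(Mul(-4325, Pow(583, -1)), Rational(-225211, 279058)) = Add(Mul(-4325, Rational(1, 583)), Rational(-225211, 279058)) = Add(Rational(-4325, 583), Rational(-225211, 279058)) = Rational(-1338223863, 162690814)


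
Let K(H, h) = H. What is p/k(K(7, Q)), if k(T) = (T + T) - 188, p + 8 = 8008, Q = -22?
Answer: -4000/87 ≈ -45.977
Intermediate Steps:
p = 8000 (p = -8 + 8008 = 8000)
k(T) = -188 + 2*T (k(T) = 2*T - 188 = -188 + 2*T)
p/k(K(7, Q)) = 8000/(-188 + 2*7) = 8000/(-188 + 14) = 8000/(-174) = 8000*(-1/174) = -4000/87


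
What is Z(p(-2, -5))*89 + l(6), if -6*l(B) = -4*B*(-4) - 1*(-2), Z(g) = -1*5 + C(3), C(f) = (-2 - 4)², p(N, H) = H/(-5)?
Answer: 8228/3 ≈ 2742.7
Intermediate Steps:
p(N, H) = -H/5 (p(N, H) = H*(-⅕) = -H/5)
C(f) = 36 (C(f) = (-6)² = 36)
Z(g) = 31 (Z(g) = -1*5 + 36 = -5 + 36 = 31)
l(B) = -⅓ - 8*B/3 (l(B) = -(-4*B*(-4) - 1*(-2))/6 = -(16*B + 2)/6 = -(2 + 16*B)/6 = -⅓ - 8*B/3)
Z(p(-2, -5))*89 + l(6) = 31*89 + (-⅓ - 8/3*6) = 2759 + (-⅓ - 16) = 2759 - 49/3 = 8228/3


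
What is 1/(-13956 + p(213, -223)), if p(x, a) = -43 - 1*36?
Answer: -1/14035 ≈ -7.1250e-5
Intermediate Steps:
p(x, a) = -79 (p(x, a) = -43 - 36 = -79)
1/(-13956 + p(213, -223)) = 1/(-13956 - 79) = 1/(-14035) = -1/14035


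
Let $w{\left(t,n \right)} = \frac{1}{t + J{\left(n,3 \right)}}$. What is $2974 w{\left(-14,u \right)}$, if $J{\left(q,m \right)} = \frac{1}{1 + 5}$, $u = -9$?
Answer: $- \frac{17844}{83} \approx -214.99$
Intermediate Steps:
$J{\left(q,m \right)} = \frac{1}{6}$
$w{\left(t,n \right)} = \frac{1}{\frac{1}{6} + t}$ ($w{\left(t,n \right)} = \frac{1}{t + \frac{1}{6}} = \frac{1}{\frac{1}{6} + t}$)
$2974 w{\left(-14,u \right)} = 2974 \frac{6}{1 + 6 \left(-14\right)} = 2974 \frac{6}{1 - 84} = 2974 \frac{6}{-83} = 2974 \cdot 6 \left(- \frac{1}{83}\right) = 2974 \left(- \frac{6}{83}\right) = - \frac{17844}{83}$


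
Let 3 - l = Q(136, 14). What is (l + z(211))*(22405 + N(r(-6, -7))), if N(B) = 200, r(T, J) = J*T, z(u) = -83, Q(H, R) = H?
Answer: -4882680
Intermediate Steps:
l = -133 (l = 3 - 1*136 = 3 - 136 = -133)
(l + z(211))*(22405 + N(r(-6, -7))) = (-133 - 83)*(22405 + 200) = -216*22605 = -4882680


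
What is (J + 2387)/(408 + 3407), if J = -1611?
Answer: 776/3815 ≈ 0.20341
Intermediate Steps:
(J + 2387)/(408 + 3407) = (-1611 + 2387)/(408 + 3407) = 776/3815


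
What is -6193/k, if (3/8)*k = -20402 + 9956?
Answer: 6193/27856 ≈ 0.22232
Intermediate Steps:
k = -27856 (k = 8*(-20402 + 9956)/3 = (8/3)*(-10446) = -27856)
-6193/k = -6193/(-27856) = -6193*(-1/27856) = 6193/27856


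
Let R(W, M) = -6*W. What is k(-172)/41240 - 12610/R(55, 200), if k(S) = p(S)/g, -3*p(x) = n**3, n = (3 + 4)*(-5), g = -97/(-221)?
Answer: 1029716441/26401848 ≈ 39.002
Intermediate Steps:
g = 97/221 (g = -97*(-1/221) = 97/221 ≈ 0.43891)
n = -35 (n = 7*(-5) = -35)
p(x) = 42875/3 (p(x) = -1/3*(-35)**3 = -1/3*(-42875) = 42875/3)
k(S) = 9475375/291 (k(S) = 42875/(3*(97/221)) = (42875/3)*(221/97) = 9475375/291)
k(-172)/41240 - 12610/R(55, 200) = (9475375/291)/41240 - 12610/((-6*55)) = (9475375/291)*(1/41240) - 12610/(-330) = 1895075/2400168 - 12610*(-1/330) = 1895075/2400168 + 1261/33 = 1029716441/26401848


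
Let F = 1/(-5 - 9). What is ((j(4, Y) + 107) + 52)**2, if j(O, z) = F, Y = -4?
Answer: 4950625/196 ≈ 25258.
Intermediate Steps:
F = -1/14 (F = 1/(-14) = -1/14 ≈ -0.071429)
j(O, z) = -1/14
((j(4, Y) + 107) + 52)**2 = ((-1/14 + 107) + 52)**2 = (1497/14 + 52)**2 = (2225/14)**2 = 4950625/196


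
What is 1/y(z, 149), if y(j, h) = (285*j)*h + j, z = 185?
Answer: 1/7856210 ≈ 1.2729e-7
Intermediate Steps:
y(j, h) = j + 285*h*j (y(j, h) = 285*h*j + j = j + 285*h*j)
1/y(z, 149) = 1/(185*(1 + 285*149)) = 1/(185*(1 + 42465)) = 1/(185*42466) = 1/7856210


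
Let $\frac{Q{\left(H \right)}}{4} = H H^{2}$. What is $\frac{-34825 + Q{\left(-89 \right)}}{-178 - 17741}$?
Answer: $\frac{317189}{1991} \approx 159.31$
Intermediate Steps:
$Q{\left(H \right)} = 4 H^{3}$ ($Q{\left(H \right)} = 4 H H^{2} = 4 H^{3}$)
$\frac{-34825 + Q{\left(-89 \right)}}{-178 - 17741} = \frac{-34825 + 4 \left(-89\right)^{3}}{-178 - 17741} = \frac{-34825 + 4 \left(-704969\right)}{-17919} = \left(-34825 - 2819876\right) \left(- \frac{1}{17919}\right) = \left(-2854701\right) \left(- \frac{1}{17919}\right) = \frac{317189}{1991}$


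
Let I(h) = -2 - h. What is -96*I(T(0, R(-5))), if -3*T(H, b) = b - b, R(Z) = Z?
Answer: 192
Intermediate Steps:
T(H, b) = 0 (T(H, b) = -(b - b)/3 = -1/3*0 = 0)
-96*I(T(0, R(-5))) = -96*(-2 - 1*0) = -96*(-2 + 0) = -96*(-2) = 192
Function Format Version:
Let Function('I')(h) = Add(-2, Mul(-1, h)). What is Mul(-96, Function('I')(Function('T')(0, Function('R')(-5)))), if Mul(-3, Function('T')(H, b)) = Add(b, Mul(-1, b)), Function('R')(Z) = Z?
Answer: 192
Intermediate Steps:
Function('T')(H, b) = 0 (Function('T')(H, b) = Mul(Rational(-1, 3), Add(b, Mul(-1, b))) = Mul(Rational(-1, 3), 0) = 0)
Mul(-96, Function('I')(Function('T')(0, Function('R')(-5)))) = Mul(-96, Add(-2, Mul(-1, 0))) = Mul(-96, Add(-2, 0)) = Mul(-96, -2) = 192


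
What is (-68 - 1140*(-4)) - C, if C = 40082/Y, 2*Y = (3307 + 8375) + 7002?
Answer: 20962091/4671 ≈ 4487.7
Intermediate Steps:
Y = 9342 (Y = ((3307 + 8375) + 7002)/2 = (11682 + 7002)/2 = (½)*18684 = 9342)
C = 20041/4671 (C = 40082/9342 = 40082*(1/9342) = 20041/4671 ≈ 4.2905)
(-68 - 1140*(-4)) - C = (-68 - 1140*(-4)) - 1*20041/4671 = (-68 - 95*(-48)) - 20041/4671 = (-68 + 4560) - 20041/4671 = 4492 - 20041/4671 = 20962091/4671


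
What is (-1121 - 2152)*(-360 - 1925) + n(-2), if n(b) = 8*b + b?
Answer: 7478787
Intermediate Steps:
n(b) = 9*b
(-1121 - 2152)*(-360 - 1925) + n(-2) = (-1121 - 2152)*(-360 - 1925) + 9*(-2) = -3273*(-2285) - 18 = 7478805 - 18 = 7478787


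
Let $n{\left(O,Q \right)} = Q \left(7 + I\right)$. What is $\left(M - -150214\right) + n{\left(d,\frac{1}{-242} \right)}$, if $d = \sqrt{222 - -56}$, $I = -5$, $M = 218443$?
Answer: $\frac{44607496}{121} \approx 3.6866 \cdot 10^{5}$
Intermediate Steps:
$d = \sqrt{278}$ ($d = \sqrt{222 + \left(-32 + 88\right)} = \sqrt{222 + 56} = \sqrt{278} \approx 16.673$)
$n{\left(O,Q \right)} = 2 Q$ ($n{\left(O,Q \right)} = Q \left(7 - 5\right) = Q 2 = 2 Q$)
$\left(M - -150214\right) + n{\left(d,\frac{1}{-242} \right)} = \left(218443 - -150214\right) + \frac{2}{-242} = \left(218443 + 150214\right) + 2 \left(- \frac{1}{242}\right) = 368657 - \frac{1}{121} = \frac{44607496}{121}$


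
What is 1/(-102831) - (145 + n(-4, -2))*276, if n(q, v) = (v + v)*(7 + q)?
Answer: -3774720349/102831 ≈ -36708.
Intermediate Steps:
n(q, v) = 2*v*(7 + q) (n(q, v) = (2*v)*(7 + q) = 2*v*(7 + q))
1/(-102831) - (145 + n(-4, -2))*276 = 1/(-102831) - (145 + 2*(-2)*(7 - 4))*276 = -1/102831 - (145 + 2*(-2)*3)*276 = -1/102831 - (145 - 12)*276 = -1/102831 - 133*276 = -1/102831 - 1*36708 = -1/102831 - 36708 = -3774720349/102831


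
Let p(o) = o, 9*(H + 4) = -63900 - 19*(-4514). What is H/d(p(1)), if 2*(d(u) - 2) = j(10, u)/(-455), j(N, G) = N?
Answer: 1986530/1629 ≈ 1219.5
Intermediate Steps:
H = 21830/9 (H = -4 + (-63900 - 19*(-4514))/9 = -4 + (-63900 + 85766)/9 = -4 + (⅑)*21866 = -4 + 21866/9 = 21830/9 ≈ 2425.6)
d(u) = 181/91 (d(u) = 2 + (10/(-455))/2 = 2 + (10*(-1/455))/2 = 2 + (½)*(-2/91) = 2 - 1/91 = 181/91)
H/d(p(1)) = 21830/(9*(181/91)) = (21830/9)*(91/181) = 1986530/1629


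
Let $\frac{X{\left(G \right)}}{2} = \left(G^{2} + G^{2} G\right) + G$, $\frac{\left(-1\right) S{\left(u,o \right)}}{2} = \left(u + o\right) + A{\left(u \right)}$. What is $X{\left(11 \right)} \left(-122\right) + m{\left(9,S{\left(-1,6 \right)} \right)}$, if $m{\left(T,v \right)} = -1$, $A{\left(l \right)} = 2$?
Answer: $-356973$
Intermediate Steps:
$S{\left(u,o \right)} = -4 - 2 o - 2 u$ ($S{\left(u,o \right)} = - 2 \left(\left(u + o\right) + 2\right) = - 2 \left(\left(o + u\right) + 2\right) = - 2 \left(2 + o + u\right) = -4 - 2 o - 2 u$)
$X{\left(G \right)} = 2 G + 2 G^{2} + 2 G^{3}$ ($X{\left(G \right)} = 2 \left(\left(G^{2} + G^{2} G\right) + G\right) = 2 \left(\left(G^{2} + G^{3}\right) + G\right) = 2 \left(G + G^{2} + G^{3}\right) = 2 G + 2 G^{2} + 2 G^{3}$)
$X{\left(11 \right)} \left(-122\right) + m{\left(9,S{\left(-1,6 \right)} \right)} = 2 \cdot 11 \left(1 + 11 + 11^{2}\right) \left(-122\right) - 1 = 2 \cdot 11 \left(1 + 11 + 121\right) \left(-122\right) - 1 = 2 \cdot 11 \cdot 133 \left(-122\right) - 1 = 2926 \left(-122\right) - 1 = -356972 - 1 = -356973$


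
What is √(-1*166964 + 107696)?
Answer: 2*I*√14817 ≈ 243.45*I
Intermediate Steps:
√(-1*166964 + 107696) = √(-166964 + 107696) = √(-59268) = 2*I*√14817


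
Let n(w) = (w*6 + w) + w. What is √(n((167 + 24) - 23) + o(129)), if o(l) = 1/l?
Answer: √22365633/129 ≈ 36.661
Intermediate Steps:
n(w) = 8*w (n(w) = (6*w + w) + w = 7*w + w = 8*w)
√(n((167 + 24) - 23) + o(129)) = √(8*((167 + 24) - 23) + 1/129) = √(8*(191 - 23) + 1/129) = √(8*168 + 1/129) = √(1344 + 1/129) = √(173377/129) = √22365633/129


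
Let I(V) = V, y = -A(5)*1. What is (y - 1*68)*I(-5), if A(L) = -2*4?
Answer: 300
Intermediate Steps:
A(L) = -8
y = 8 (y = -1*(-8)*1 = 8*1 = 8)
(y - 1*68)*I(-5) = (8 - 1*68)*(-5) = (8 - 68)*(-5) = -60*(-5) = 300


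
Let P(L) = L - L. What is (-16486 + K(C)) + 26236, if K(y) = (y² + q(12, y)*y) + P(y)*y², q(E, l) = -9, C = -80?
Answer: 16870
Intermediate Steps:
P(L) = 0
K(y) = y² - 9*y (K(y) = (y² - 9*y) + 0*y² = (y² - 9*y) + 0 = y² - 9*y)
(-16486 + K(C)) + 26236 = (-16486 - 80*(-9 - 80)) + 26236 = (-16486 - 80*(-89)) + 26236 = (-16486 + 7120) + 26236 = -9366 + 26236 = 16870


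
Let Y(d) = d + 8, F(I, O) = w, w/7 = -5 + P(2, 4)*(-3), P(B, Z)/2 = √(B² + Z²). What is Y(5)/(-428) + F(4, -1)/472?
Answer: -5279/50504 - 21*√5/118 ≈ -0.50247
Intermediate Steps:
P(B, Z) = 2*√(B² + Z²)
w = -35 - 84*√5 (w = 7*(-5 + (2*√(2² + 4²))*(-3)) = 7*(-5 + (2*√(4 + 16))*(-3)) = 7*(-5 + (2*√20)*(-3)) = 7*(-5 + (2*(2*√5))*(-3)) = 7*(-5 + (4*√5)*(-3)) = 7*(-5 - 12*√5) = -35 - 84*√5 ≈ -222.83)
F(I, O) = -35 - 84*√5
Y(d) = 8 + d
Y(5)/(-428) + F(4, -1)/472 = (8 + 5)/(-428) + (-35 - 84*√5)/472 = 13*(-1/428) + (-35 - 84*√5)*(1/472) = -13/428 + (-35/472 - 21*√5/118) = -5279/50504 - 21*√5/118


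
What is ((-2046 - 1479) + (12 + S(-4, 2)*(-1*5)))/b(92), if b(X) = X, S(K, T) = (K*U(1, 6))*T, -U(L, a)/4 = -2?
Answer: -3193/92 ≈ -34.707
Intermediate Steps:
U(L, a) = 8 (U(L, a) = -4*(-2) = 8)
S(K, T) = 8*K*T (S(K, T) = (K*8)*T = (8*K)*T = 8*K*T)
((-2046 - 1479) + (12 + S(-4, 2)*(-1*5)))/b(92) = ((-2046 - 1479) + (12 + (8*(-4)*2)*(-1*5)))/92 = (-3525 + (12 - 64*(-5)))*(1/92) = (-3525 + (12 + 320))*(1/92) = (-3525 + 332)*(1/92) = -3193*1/92 = -3193/92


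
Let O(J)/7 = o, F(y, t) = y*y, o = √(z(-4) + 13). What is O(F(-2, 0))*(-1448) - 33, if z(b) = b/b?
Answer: -33 - 10136*√14 ≈ -37958.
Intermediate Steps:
z(b) = 1
o = √14 (o = √(1 + 13) = √14 ≈ 3.7417)
F(y, t) = y²
O(J) = 7*√14
O(F(-2, 0))*(-1448) - 33 = (7*√14)*(-1448) - 33 = -10136*√14 - 33 = -33 - 10136*√14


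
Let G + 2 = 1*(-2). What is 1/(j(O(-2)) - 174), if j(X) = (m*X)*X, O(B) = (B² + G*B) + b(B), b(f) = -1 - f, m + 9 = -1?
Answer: -1/1864 ≈ -0.00053648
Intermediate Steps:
m = -10 (m = -9 - 1 = -10)
G = -4 (G = -2 + 1*(-2) = -2 - 2 = -4)
O(B) = -1 + B² - 5*B (O(B) = (B² - 4*B) + (-1 - B) = -1 + B² - 5*B)
j(X) = -10*X² (j(X) = (-10*X)*X = -10*X²)
1/(j(O(-2)) - 174) = 1/(-10*(-1 + (-2)² - 5*(-2))² - 174) = 1/(-10*(-1 + 4 + 10)² - 174) = 1/(-10*13² - 174) = 1/(-10*169 - 174) = 1/(-1690 - 174) = 1/(-1864) = -1/1864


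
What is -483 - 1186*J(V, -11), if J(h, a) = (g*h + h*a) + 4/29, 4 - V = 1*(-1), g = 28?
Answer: -2942241/29 ≈ -1.0146e+5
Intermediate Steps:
V = 5 (V = 4 - (-1) = 4 - 1*(-1) = 4 + 1 = 5)
J(h, a) = 4/29 + 28*h + a*h (J(h, a) = (28*h + h*a) + 4/29 = (28*h + a*h) + 4*(1/29) = (28*h + a*h) + 4/29 = 4/29 + 28*h + a*h)
-483 - 1186*J(V, -11) = -483 - 1186*(4/29 + 28*5 - 11*5) = -483 - 1186*(4/29 + 140 - 55) = -483 - 1186*2469/29 = -483 - 2928234/29 = -2942241/29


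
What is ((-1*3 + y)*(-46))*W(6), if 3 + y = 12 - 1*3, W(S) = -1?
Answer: 138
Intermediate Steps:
y = 6 (y = -3 + (12 - 1*3) = -3 + (12 - 3) = -3 + 9 = 6)
((-1*3 + y)*(-46))*W(6) = ((-1*3 + 6)*(-46))*(-1) = ((-3 + 6)*(-46))*(-1) = (3*(-46))*(-1) = -138*(-1) = 138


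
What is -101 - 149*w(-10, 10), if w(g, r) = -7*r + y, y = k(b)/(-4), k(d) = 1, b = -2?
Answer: 41465/4 ≈ 10366.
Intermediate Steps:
y = -1/4 (y = 1/(-4) = 1*(-1/4) = -1/4 ≈ -0.25000)
w(g, r) = -1/4 - 7*r (w(g, r) = -7*r - 1/4 = -1/4 - 7*r)
-101 - 149*w(-10, 10) = -101 - 149*(-1/4 - 7*10) = -101 - 149*(-1/4 - 70) = -101 - 149*(-281/4) = -101 + 41869/4 = 41465/4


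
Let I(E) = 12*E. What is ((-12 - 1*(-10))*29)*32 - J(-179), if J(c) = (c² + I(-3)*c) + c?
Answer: -40162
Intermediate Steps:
J(c) = c² - 35*c (J(c) = (c² + (12*(-3))*c) + c = (c² - 36*c) + c = c² - 35*c)
((-12 - 1*(-10))*29)*32 - J(-179) = ((-12 - 1*(-10))*29)*32 - (-179)*(-35 - 179) = ((-12 + 10)*29)*32 - (-179)*(-214) = -2*29*32 - 1*38306 = -58*32 - 38306 = -1856 - 38306 = -40162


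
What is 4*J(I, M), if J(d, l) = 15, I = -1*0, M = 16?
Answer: 60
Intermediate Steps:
I = 0
4*J(I, M) = 4*15 = 60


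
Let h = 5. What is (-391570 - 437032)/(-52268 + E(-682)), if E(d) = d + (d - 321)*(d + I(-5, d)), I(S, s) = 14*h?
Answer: -414301/280443 ≈ -1.4773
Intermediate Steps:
I(S, s) = 70 (I(S, s) = 14*5 = 70)
E(d) = d + (-321 + d)*(70 + d) (E(d) = d + (d - 321)*(d + 70) = d + (-321 + d)*(70 + d))
(-391570 - 437032)/(-52268 + E(-682)) = (-391570 - 437032)/(-52268 + (-22470 + (-682)**2 - 250*(-682))) = -828602/(-52268 + (-22470 + 465124 + 170500)) = -828602/(-52268 + 613154) = -828602/560886 = -828602*1/560886 = -414301/280443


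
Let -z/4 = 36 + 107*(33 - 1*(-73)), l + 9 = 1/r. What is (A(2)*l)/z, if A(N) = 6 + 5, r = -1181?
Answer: 58465/26874836 ≈ 0.0021755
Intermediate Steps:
A(N) = 11
l = -10630/1181 (l = -9 + 1/(-1181) = -9 - 1/1181 = -10630/1181 ≈ -9.0008)
z = -45512 (z = -4*(36 + 107*(33 - 1*(-73))) = -4*(36 + 107*(33 + 73)) = -4*(36 + 107*106) = -4*(36 + 11342) = -4*11378 = -45512)
(A(2)*l)/z = (11*(-10630/1181))/(-45512) = -116930/1181*(-1/45512) = 58465/26874836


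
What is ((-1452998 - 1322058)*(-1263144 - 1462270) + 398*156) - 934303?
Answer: 7563175600969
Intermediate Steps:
((-1452998 - 1322058)*(-1263144 - 1462270) + 398*156) - 934303 = (-2775056*(-2725414) + 62088) - 934303 = (7563176473184 + 62088) - 934303 = 7563176535272 - 934303 = 7563175600969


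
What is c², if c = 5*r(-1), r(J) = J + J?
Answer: 100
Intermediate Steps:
r(J) = 2*J
c = -10 (c = 5*(2*(-1)) = 5*(-2) = -10)
c² = (-10)² = 100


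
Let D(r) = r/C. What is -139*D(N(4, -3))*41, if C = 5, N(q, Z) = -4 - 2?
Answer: 34194/5 ≈ 6838.8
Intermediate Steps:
N(q, Z) = -6
D(r) = r/5
-139*D(N(4, -3))*41 = -139*(-6)/5*41 = -139*(-6/5)*41 = (834/5)*41 = 34194/5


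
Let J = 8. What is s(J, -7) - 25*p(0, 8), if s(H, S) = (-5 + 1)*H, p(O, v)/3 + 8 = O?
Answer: 568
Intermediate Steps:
p(O, v) = -24 + 3*O
s(H, S) = -4*H
s(J, -7) - 25*p(0, 8) = -4*8 - 25*(-24 + 3*0) = -32 - 25*(-24 + 0) = -32 - 25*(-24) = -32 + 600 = 568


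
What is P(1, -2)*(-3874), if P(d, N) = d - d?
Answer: 0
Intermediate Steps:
P(d, N) = 0
P(1, -2)*(-3874) = 0*(-3874) = 0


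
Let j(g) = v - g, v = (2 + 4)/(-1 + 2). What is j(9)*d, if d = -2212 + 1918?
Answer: 882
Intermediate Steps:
v = 6 (v = 6/1 = 6*1 = 6)
d = -294
j(g) = 6 - g
j(9)*d = (6 - 1*9)*(-294) = (6 - 9)*(-294) = -3*(-294) = 882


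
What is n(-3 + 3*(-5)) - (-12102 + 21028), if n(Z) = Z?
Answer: -8944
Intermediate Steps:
n(-3 + 3*(-5)) - (-12102 + 21028) = (-3 + 3*(-5)) - (-12102 + 21028) = (-3 - 15) - 1*8926 = -18 - 8926 = -8944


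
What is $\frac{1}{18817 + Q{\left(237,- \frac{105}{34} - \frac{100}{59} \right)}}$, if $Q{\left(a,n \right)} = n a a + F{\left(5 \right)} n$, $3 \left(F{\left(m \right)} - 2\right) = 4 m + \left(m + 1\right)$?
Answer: $- \frac{6018}{1503890999} \approx -4.0016 \cdot 10^{-6}$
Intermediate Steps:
$F{\left(m \right)} = \frac{7}{3} + \frac{5 m}{3}$ ($F{\left(m \right)} = 2 + \frac{4 m + \left(m + 1\right)}{3} = 2 + \frac{4 m + \left(1 + m\right)}{3} = 2 + \frac{1 + 5 m}{3} = 2 + \left(\frac{1}{3} + \frac{5 m}{3}\right) = \frac{7}{3} + \frac{5 m}{3}$)
$Q{\left(a,n \right)} = \frac{32 n}{3} + n a^{2}$ ($Q{\left(a,n \right)} = n a a + \left(\frac{7}{3} + \frac{5}{3} \cdot 5\right) n = a n a + \left(\frac{7}{3} + \frac{25}{3}\right) n = n a^{2} + \frac{32 n}{3} = \frac{32 n}{3} + n a^{2}$)
$\frac{1}{18817 + Q{\left(237,- \frac{105}{34} - \frac{100}{59} \right)}} = \frac{1}{18817 + \frac{\left(- \frac{105}{34} - \frac{100}{59}\right) \left(32 + 3 \cdot 237^{2}\right)}{3}} = \frac{1}{18817 + \frac{\left(\left(-105\right) \frac{1}{34} - \frac{100}{59}\right) \left(32 + 3 \cdot 56169\right)}{3}} = \frac{1}{18817 + \frac{\left(- \frac{105}{34} - \frac{100}{59}\right) \left(32 + 168507\right)}{3}} = \frac{1}{18817 + \frac{1}{3} \left(- \frac{9595}{2006}\right) 168539} = \frac{1}{18817 - \frac{1617131705}{6018}} = \frac{1}{- \frac{1503890999}{6018}} = - \frac{6018}{1503890999}$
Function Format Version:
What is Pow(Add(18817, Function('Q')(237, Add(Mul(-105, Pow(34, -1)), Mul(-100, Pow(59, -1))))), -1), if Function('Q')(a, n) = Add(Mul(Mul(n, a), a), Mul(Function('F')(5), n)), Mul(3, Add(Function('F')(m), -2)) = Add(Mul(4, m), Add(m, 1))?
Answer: Rational(-6018, 1503890999) ≈ -4.0016e-6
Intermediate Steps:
Function('F')(m) = Add(Rational(7, 3), Mul(Rational(5, 3), m)) (Function('F')(m) = Add(2, Mul(Rational(1, 3), Add(Mul(4, m), Add(m, 1)))) = Add(2, Mul(Rational(1, 3), Add(Mul(4, m), Add(1, m)))) = Add(2, Mul(Rational(1, 3), Add(1, Mul(5, m)))) = Add(2, Add(Rational(1, 3), Mul(Rational(5, 3), m))) = Add(Rational(7, 3), Mul(Rational(5, 3), m)))
Function('Q')(a, n) = Add(Mul(Rational(32, 3), n), Mul(n, Pow(a, 2))) (Function('Q')(a, n) = Add(Mul(Mul(n, a), a), Mul(Add(Rational(7, 3), Mul(Rational(5, 3), 5)), n)) = Add(Mul(Mul(a, n), a), Mul(Add(Rational(7, 3), Rational(25, 3)), n)) = Add(Mul(n, Pow(a, 2)), Mul(Rational(32, 3), n)) = Add(Mul(Rational(32, 3), n), Mul(n, Pow(a, 2))))
Pow(Add(18817, Function('Q')(237, Add(Mul(-105, Pow(34, -1)), Mul(-100, Pow(59, -1))))), -1) = Pow(Add(18817, Mul(Rational(1, 3), Add(Mul(-105, Pow(34, -1)), Mul(-100, Pow(59, -1))), Add(32, Mul(3, Pow(237, 2))))), -1) = Pow(Add(18817, Mul(Rational(1, 3), Add(Mul(-105, Rational(1, 34)), Mul(-100, Rational(1, 59))), Add(32, Mul(3, 56169)))), -1) = Pow(Add(18817, Mul(Rational(1, 3), Add(Rational(-105, 34), Rational(-100, 59)), Add(32, 168507))), -1) = Pow(Add(18817, Mul(Rational(1, 3), Rational(-9595, 2006), 168539)), -1) = Pow(Add(18817, Rational(-1617131705, 6018)), -1) = Pow(Rational(-1503890999, 6018), -1) = Rational(-6018, 1503890999)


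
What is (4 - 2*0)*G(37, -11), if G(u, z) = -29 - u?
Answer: -264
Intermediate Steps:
(4 - 2*0)*G(37, -11) = (4 - 2*0)*(-29 - 1*37) = (4 + 0)*(-29 - 37) = 4*(-66) = -264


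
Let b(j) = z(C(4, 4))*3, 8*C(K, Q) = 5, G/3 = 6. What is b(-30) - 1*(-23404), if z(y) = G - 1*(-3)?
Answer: 23467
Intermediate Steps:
G = 18 (G = 3*6 = 18)
C(K, Q) = 5/8 (C(K, Q) = (⅛)*5 = 5/8)
z(y) = 21 (z(y) = 18 - 1*(-3) = 18 + 3 = 21)
b(j) = 63 (b(j) = 21*3 = 63)
b(-30) - 1*(-23404) = 63 - 1*(-23404) = 63 + 23404 = 23467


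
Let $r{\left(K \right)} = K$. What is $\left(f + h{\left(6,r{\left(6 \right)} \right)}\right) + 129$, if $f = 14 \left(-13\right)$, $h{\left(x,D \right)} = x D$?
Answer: $-17$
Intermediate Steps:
$h{\left(x,D \right)} = D x$
$f = -182$
$\left(f + h{\left(6,r{\left(6 \right)} \right)}\right) + 129 = \left(-182 + 6 \cdot 6\right) + 129 = \left(-182 + 36\right) + 129 = -146 + 129 = -17$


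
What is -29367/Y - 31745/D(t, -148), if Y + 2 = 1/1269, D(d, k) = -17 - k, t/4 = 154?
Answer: 4801403648/332347 ≈ 14447.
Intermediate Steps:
t = 616 (t = 4*154 = 616)
Y = -2537/1269 (Y = -2 + 1/1269 = -2537/1269 ≈ -1.9992)
-29367/Y - 31745/D(t, -148) = -29367/(-2537/1269) - 31745/(-17 - 1*(-148)) = -29367*(-1269/2537) - 31745/(-17 + 148) = 37266723/2537 - 31745/131 = 4801403648/332347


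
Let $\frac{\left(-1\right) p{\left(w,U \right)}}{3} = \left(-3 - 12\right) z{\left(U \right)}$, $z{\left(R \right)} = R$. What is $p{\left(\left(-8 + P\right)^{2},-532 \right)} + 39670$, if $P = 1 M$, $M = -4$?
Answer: $15730$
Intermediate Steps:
$P = -4$ ($P = 1 \left(-4\right) = -4$)
$p{\left(w,U \right)} = 45 U$ ($p{\left(w,U \right)} = - 3 \left(-3 - 12\right) U = - 3 \left(- 15 U\right) = 45 U$)
$p{\left(\left(-8 + P\right)^{2},-532 \right)} + 39670 = 45 \left(-532\right) + 39670 = -23940 + 39670 = 15730$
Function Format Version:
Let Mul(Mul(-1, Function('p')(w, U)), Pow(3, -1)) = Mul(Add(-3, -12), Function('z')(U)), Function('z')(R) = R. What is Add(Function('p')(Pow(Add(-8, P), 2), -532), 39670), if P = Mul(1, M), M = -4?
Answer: 15730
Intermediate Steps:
P = -4 (P = Mul(1, -4) = -4)
Function('p')(w, U) = Mul(45, U) (Function('p')(w, U) = Mul(-3, Mul(Add(-3, -12), U)) = Mul(-3, Mul(-15, U)) = Mul(45, U))
Add(Function('p')(Pow(Add(-8, P), 2), -532), 39670) = Add(Mul(45, -532), 39670) = Add(-23940, 39670) = 15730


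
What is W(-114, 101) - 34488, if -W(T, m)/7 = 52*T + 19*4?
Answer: 6476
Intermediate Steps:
W(T, m) = -532 - 364*T (W(T, m) = -7*(52*T + 19*4) = -7*(52*T + 76) = -7*(76 + 52*T) = -532 - 364*T)
W(-114, 101) - 34488 = (-532 - 364*(-114)) - 34488 = (-532 + 41496) - 34488 = 40964 - 34488 = 6476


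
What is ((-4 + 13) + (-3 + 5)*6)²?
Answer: 441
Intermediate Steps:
((-4 + 13) + (-3 + 5)*6)² = (9 + 2*6)² = (9 + 12)² = 21² = 441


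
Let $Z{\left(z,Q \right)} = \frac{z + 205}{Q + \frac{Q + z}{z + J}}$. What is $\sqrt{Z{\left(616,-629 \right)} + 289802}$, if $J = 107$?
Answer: $\frac{\sqrt{14984496191585015}}{227390} \approx 538.33$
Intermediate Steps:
$Z{\left(z,Q \right)} = \frac{205 + z}{Q + \frac{Q + z}{107 + z}}$ ($Z{\left(z,Q \right)} = \frac{z + 205}{Q + \frac{Q + z}{z + 107}} = \frac{205 + z}{Q + \frac{Q + z}{107 + z}}$)
$\sqrt{Z{\left(616,-629 \right)} + 289802} = \sqrt{\frac{21935 + 616^{2} + 312 \cdot 616}{616 + 108 \left(-629\right) - 387464} + 289802} = \sqrt{\frac{21935 + 379456 + 192192}{616 - 67932 - 387464} + 289802} = \sqrt{\frac{1}{-454780} \cdot 593583 + 289802} = \sqrt{\left(- \frac{1}{454780}\right) 593583 + 289802} = \sqrt{- \frac{593583}{454780} + 289802} = \sqrt{\frac{131795559977}{454780}} = \frac{\sqrt{14984496191585015}}{227390}$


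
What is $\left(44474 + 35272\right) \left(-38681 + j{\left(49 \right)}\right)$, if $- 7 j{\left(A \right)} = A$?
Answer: $-3085213248$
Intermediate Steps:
$j{\left(A \right)} = - \frac{A}{7}$
$\left(44474 + 35272\right) \left(-38681 + j{\left(49 \right)}\right) = \left(44474 + 35272\right) \left(-38681 - 7\right) = 79746 \left(-38681 - 7\right) = 79746 \left(-38688\right) = -3085213248$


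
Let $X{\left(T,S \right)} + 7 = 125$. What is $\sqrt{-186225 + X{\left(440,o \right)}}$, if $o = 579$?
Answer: $i \sqrt{186107} \approx 431.4 i$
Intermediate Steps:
$X{\left(T,S \right)} = 118$ ($X{\left(T,S \right)} = -7 + 125 = 118$)
$\sqrt{-186225 + X{\left(440,o \right)}} = \sqrt{-186225 + 118} = \sqrt{-186107} = i \sqrt{186107}$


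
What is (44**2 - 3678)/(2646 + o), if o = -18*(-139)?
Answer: -67/198 ≈ -0.33838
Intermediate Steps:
o = 2502
(44**2 - 3678)/(2646 + o) = (44**2 - 3678)/(2646 + 2502) = (1936 - 3678)/5148 = -1742*1/5148 = -67/198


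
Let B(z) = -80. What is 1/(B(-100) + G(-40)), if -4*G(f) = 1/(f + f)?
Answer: -320/25599 ≈ -0.012500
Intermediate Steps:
G(f) = -1/(8*f) (G(f) = -1/(4*(f + f)) = -1/(2*f)/4 = -1/(8*f))
1/(B(-100) + G(-40)) = 1/(-80 - ⅛/(-40)) = 1/(-80 - ⅛*(-1/40)) = 1/(-80 + 1/320) = 1/(-25599/320) = -320/25599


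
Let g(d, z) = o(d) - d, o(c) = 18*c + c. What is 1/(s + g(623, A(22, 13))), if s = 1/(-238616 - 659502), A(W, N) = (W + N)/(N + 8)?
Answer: 898118/10071495251 ≈ 8.9174e-5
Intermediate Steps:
A(W, N) = (N + W)/(8 + N)
o(c) = 19*c
s = -1/898118 (s = 1/(-898118) = -1/898118 ≈ -1.1134e-6)
g(d, z) = 18*d (g(d, z) = 19*d - d = 18*d)
1/(s + g(623, A(22, 13))) = 1/(-1/898118 + 18*623) = 1/(-1/898118 + 11214) = 1/(10071495251/898118) = 898118/10071495251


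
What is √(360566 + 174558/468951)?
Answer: 2*√2202610231010434/156317 ≈ 600.47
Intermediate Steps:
√(360566 + 174558/468951) = √(360566 + 174558*(1/468951)) = √(360566 + 58186/156317) = √(56362653608/156317) = 2*√2202610231010434/156317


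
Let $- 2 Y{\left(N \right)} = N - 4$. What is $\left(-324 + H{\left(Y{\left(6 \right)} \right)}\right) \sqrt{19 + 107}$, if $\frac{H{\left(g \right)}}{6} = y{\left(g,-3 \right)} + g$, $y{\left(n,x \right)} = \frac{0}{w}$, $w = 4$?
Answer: $- 990 \sqrt{14} \approx -3704.2$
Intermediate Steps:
$Y{\left(N \right)} = 2 - \frac{N}{2}$ ($Y{\left(N \right)} = - \frac{N - 4}{2} = - \frac{-4 + N}{2} = 2 - \frac{N}{2}$)
$y{\left(n,x \right)} = 0$ ($y{\left(n,x \right)} = \frac{0}{4} = 0 \cdot \frac{1}{4} = 0$)
$H{\left(g \right)} = 6 g$ ($H{\left(g \right)} = 6 \left(0 + g\right) = 6 g$)
$\left(-324 + H{\left(Y{\left(6 \right)} \right)}\right) \sqrt{19 + 107} = \left(-324 + 6 \left(2 - 3\right)\right) \sqrt{19 + 107} = \left(-324 + 6 \left(2 - 3\right)\right) \sqrt{126} = \left(-324 + 6 \left(-1\right)\right) 3 \sqrt{14} = \left(-324 - 6\right) 3 \sqrt{14} = - 330 \cdot 3 \sqrt{14} = - 990 \sqrt{14}$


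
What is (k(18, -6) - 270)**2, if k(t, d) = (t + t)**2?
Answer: 1052676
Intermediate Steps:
k(t, d) = 4*t**2 (k(t, d) = (2*t)**2 = 4*t**2)
(k(18, -6) - 270)**2 = (4*18**2 - 270)**2 = (4*324 - 270)**2 = (1296 - 270)**2 = 1026**2 = 1052676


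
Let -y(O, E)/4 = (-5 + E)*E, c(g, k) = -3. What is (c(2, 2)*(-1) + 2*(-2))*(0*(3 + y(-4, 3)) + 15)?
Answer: -15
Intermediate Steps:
y(O, E) = -4*E*(-5 + E) (y(O, E) = -4*(-5 + E)*E = -4*E*(-5 + E))
(c(2, 2)*(-1) + 2*(-2))*(0*(3 + y(-4, 3)) + 15) = (-3*(-1) + 2*(-2))*(0*(3 + 4*3*(5 - 1*3)) + 15) = (3 - 4)*(0*(3 + 4*3*(5 - 3)) + 15) = -(0*(3 + 4*3*2) + 15) = -(0*(3 + 24) + 15) = -(0*27 + 15) = -(0 + 15) = -1*15 = -15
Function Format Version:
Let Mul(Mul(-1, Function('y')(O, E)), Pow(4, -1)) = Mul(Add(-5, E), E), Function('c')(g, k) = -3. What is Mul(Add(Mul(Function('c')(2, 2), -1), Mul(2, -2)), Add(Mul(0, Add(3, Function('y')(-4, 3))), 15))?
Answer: -15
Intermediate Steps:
Function('y')(O, E) = Mul(-4, E, Add(-5, E)) (Function('y')(O, E) = Mul(-4, Mul(Add(-5, E), E)) = Mul(-4, Mul(E, Add(-5, E))) = Mul(-4, E, Add(-5, E)))
Mul(Add(Mul(Function('c')(2, 2), -1), Mul(2, -2)), Add(Mul(0, Add(3, Function('y')(-4, 3))), 15)) = Mul(Add(Mul(-3, -1), Mul(2, -2)), Add(Mul(0, Add(3, Mul(4, 3, Add(5, Mul(-1, 3))))), 15)) = Mul(Add(3, -4), Add(Mul(0, Add(3, Mul(4, 3, Add(5, -3)))), 15)) = Mul(-1, Add(Mul(0, Add(3, Mul(4, 3, 2))), 15)) = Mul(-1, Add(Mul(0, Add(3, 24)), 15)) = Mul(-1, Add(Mul(0, 27), 15)) = Mul(-1, Add(0, 15)) = Mul(-1, 15) = -15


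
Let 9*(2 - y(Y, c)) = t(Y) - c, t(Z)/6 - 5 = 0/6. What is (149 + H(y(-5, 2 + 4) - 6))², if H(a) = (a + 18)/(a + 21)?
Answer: 41486481/1849 ≈ 22437.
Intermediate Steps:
t(Z) = 30 (t(Z) = 30 + 6*(0/6) = 30 + 6*(0*(⅙)) = 30 + 6*0 = 30 + 0 = 30)
y(Y, c) = -4/3 + c/9 (y(Y, c) = 2 - (30 - c)/9 = 2 + (-10/3 + c/9) = -4/3 + c/9)
H(a) = (18 + a)/(21 + a)
(149 + H(y(-5, 2 + 4) - 6))² = (149 + (18 + ((-4/3 + (2 + 4)/9) - 6))/(21 + ((-4/3 + (2 + 4)/9) - 6)))² = (149 + (18 + ((-4/3 + (⅑)*6) - 6))/(21 + ((-4/3 + (⅑)*6) - 6)))² = (149 + (18 + ((-4/3 + ⅔) - 6))/(21 + ((-4/3 + ⅔) - 6)))² = (149 + (18 + (-⅔ - 6))/(21 + (-⅔ - 6)))² = (149 + (18 - 20/3)/(21 - 20/3))² = (149 + (34/3)/(43/3))² = (149 + (3/43)*(34/3))² = (149 + 34/43)² = (6441/43)² = 41486481/1849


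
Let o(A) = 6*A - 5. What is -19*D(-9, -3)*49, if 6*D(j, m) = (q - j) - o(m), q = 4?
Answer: -5586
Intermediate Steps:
o(A) = -5 + 6*A
D(j, m) = 3/2 - m - j/6 (D(j, m) = ((4 - j) - (-5 + 6*m))/6 = ((4 - j) + (5 - 6*m))/6 = (9 - j - 6*m)/6 = 3/2 - m - j/6)
-19*D(-9, -3)*49 = -19*(3/2 - 1*(-3) - 1/6*(-9))*49 = -19*(3/2 + 3 + 3/2)*49 = -19*6*49 = -114*49 = -5586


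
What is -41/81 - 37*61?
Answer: -182858/81 ≈ -2257.5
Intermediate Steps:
-41/81 - 37*61 = -41*1/81 - 2257 = -41/81 - 2257 = -182858/81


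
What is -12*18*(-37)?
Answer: 7992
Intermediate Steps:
-12*18*(-37) = -216*(-37) = 7992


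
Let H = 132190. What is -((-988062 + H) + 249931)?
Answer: 605941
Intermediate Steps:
-((-988062 + H) + 249931) = -((-988062 + 132190) + 249931) = -(-855872 + 249931) = -1*(-605941) = 605941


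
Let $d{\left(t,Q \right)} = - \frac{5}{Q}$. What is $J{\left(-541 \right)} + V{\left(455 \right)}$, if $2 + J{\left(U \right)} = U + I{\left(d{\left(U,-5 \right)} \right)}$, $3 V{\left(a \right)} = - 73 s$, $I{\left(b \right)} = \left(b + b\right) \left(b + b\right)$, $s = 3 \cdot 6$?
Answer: $-977$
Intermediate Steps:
$s = 18$
$I{\left(b \right)} = 4 b^{2}$ ($I{\left(b \right)} = 2 b 2 b = 4 b^{2}$)
$V{\left(a \right)} = -438$ ($V{\left(a \right)} = \frac{\left(-73\right) 18}{3} = \frac{1}{3} \left(-1314\right) = -438$)
$J{\left(U \right)} = 2 + U$ ($J{\left(U \right)} = -2 + \left(U + 4 \left(- \frac{5}{-5}\right)^{2}\right) = -2 + \left(U + 4 \left(\left(-5\right) \left(- \frac{1}{5}\right)\right)^{2}\right) = -2 + \left(U + 4 \cdot 1^{2}\right) = -2 + \left(U + 4 \cdot 1\right) = -2 + \left(U + 4\right) = -2 + \left(4 + U\right) = 2 + U$)
$J{\left(-541 \right)} + V{\left(455 \right)} = \left(2 - 541\right) - 438 = -539 - 438 = -977$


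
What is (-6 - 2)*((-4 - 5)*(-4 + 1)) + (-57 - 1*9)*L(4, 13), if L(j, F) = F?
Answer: -1074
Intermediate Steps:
(-6 - 2)*((-4 - 5)*(-4 + 1)) + (-57 - 1*9)*L(4, 13) = (-6 - 2)*((-4 - 5)*(-4 + 1)) + (-57 - 1*9)*13 = -(-72)*(-3) + (-57 - 9)*13 = -8*27 - 66*13 = -216 - 858 = -1074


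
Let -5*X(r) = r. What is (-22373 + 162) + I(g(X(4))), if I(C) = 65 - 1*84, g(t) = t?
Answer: -22230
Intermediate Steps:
X(r) = -r/5
I(C) = -19 (I(C) = 65 - 84 = -19)
(-22373 + 162) + I(g(X(4))) = (-22373 + 162) - 19 = -22211 - 19 = -22230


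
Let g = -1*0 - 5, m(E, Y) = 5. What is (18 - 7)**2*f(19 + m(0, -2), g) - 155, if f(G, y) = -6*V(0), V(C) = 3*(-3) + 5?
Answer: 2749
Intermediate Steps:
V(C) = -4 (V(C) = -9 + 5 = -4)
g = -5 (g = 0 - 5 = -5)
f(G, y) = 24 (f(G, y) = -6*(-4) = 24)
(18 - 7)**2*f(19 + m(0, -2), g) - 155 = (18 - 7)**2*24 - 155 = 11**2*24 - 155 = 121*24 - 155 = 2904 - 155 = 2749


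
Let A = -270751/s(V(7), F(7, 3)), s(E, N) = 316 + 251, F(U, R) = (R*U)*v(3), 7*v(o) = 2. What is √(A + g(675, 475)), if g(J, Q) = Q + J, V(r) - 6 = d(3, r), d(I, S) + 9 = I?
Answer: √2669093/63 ≈ 25.932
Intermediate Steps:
d(I, S) = -9 + I
v(o) = 2/7 (v(o) = (⅐)*2 = 2/7)
F(U, R) = 2*R*U/7 (F(U, R) = (R*U)*(2/7) = 2*R*U/7)
V(r) = 0 (V(r) = 6 + (-9 + 3) = 6 - 6 = 0)
g(J, Q) = J + Q
s(E, N) = 567
A = -270751/567 ≈ -477.52
√(A + g(675, 475)) = √(-270751/567 + (675 + 475)) = √(-270751/567 + 1150) = √(381299/567) = √2669093/63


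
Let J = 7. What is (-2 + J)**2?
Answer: 25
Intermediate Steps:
(-2 + J)**2 = (-2 + 7)**2 = 5**2 = 25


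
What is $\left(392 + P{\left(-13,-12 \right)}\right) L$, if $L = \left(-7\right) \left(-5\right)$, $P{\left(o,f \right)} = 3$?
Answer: $13825$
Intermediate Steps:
$L = 35$
$\left(392 + P{\left(-13,-12 \right)}\right) L = \left(392 + 3\right) 35 = 395 \cdot 35 = 13825$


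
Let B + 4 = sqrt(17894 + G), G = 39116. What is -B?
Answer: 4 - sqrt(57010) ≈ -234.77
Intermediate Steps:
B = -4 + sqrt(57010) (B = -4 + sqrt(17894 + 39116) = -4 + sqrt(57010) ≈ 234.77)
-B = -(-4 + sqrt(57010)) = 4 - sqrt(57010)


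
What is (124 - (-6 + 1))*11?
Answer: 1419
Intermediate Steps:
(124 - (-6 + 1))*11 = (124 - 1*(-5))*11 = (124 + 5)*11 = 129*11 = 1419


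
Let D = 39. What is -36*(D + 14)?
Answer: -1908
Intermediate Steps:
-36*(D + 14) = -36*(39 + 14) = -36*53 = -1908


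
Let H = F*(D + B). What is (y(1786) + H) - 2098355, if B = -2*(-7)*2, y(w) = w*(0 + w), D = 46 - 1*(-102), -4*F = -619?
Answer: 1118677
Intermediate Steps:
F = 619/4 (F = -1/4*(-619) = 619/4 ≈ 154.75)
D = 148 (D = 46 + 102 = 148)
y(w) = w**2 (y(w) = w*w = w**2)
B = 28 (B = 14*2 = 28)
H = 27236 (H = 619*(148 + 28)/4 = (619/4)*176 = 27236)
(y(1786) + H) - 2098355 = (1786**2 + 27236) - 2098355 = (3189796 + 27236) - 2098355 = 3217032 - 2098355 = 1118677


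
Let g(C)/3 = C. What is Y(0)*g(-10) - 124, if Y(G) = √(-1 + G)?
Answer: -124 - 30*I ≈ -124.0 - 30.0*I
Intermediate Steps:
g(C) = 3*C
Y(0)*g(-10) - 124 = √(-1 + 0)*(3*(-10)) - 124 = √(-1)*(-30) - 124 = I*(-30) - 124 = -30*I - 124 = -124 - 30*I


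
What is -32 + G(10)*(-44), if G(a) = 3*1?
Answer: -164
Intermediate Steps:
G(a) = 3
-32 + G(10)*(-44) = -32 + 3*(-44) = -32 - 132 = -164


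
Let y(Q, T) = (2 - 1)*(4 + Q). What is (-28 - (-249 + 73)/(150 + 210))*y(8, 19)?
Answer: -4952/15 ≈ -330.13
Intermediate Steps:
y(Q, T) = 4 + Q (y(Q, T) = 1*(4 + Q) = 4 + Q)
(-28 - (-249 + 73)/(150 + 210))*y(8, 19) = (-28 - (-249 + 73)/(150 + 210))*(4 + 8) = (-28 - (-176)/360)*12 = (-28 - 1*(-22/45))*12 = (-28 + 22/45)*12 = -1238/45*12 = -4952/15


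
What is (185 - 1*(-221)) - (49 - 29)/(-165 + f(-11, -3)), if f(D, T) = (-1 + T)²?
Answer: 60514/149 ≈ 406.13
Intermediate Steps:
(185 - 1*(-221)) - (49 - 29)/(-165 + f(-11, -3)) = (185 - 1*(-221)) - (49 - 29)/(-165 + (-1 - 3)²) = (185 + 221) - 20/(-165 + (-4)²) = 406 - 20/(-165 + 16) = 406 - 20/(-149) = 406 - 20*(-1)/149 = 406 - 1*(-20/149) = 406 + 20/149 = 60514/149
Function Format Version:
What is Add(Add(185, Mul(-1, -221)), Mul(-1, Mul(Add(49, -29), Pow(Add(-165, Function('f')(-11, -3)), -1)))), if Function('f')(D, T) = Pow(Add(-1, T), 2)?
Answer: Rational(60514, 149) ≈ 406.13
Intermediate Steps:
Add(Add(185, Mul(-1, -221)), Mul(-1, Mul(Add(49, -29), Pow(Add(-165, Function('f')(-11, -3)), -1)))) = Add(Add(185, Mul(-1, -221)), Mul(-1, Mul(Add(49, -29), Pow(Add(-165, Pow(Add(-1, -3), 2)), -1)))) = Add(Add(185, 221), Mul(-1, Mul(20, Pow(Add(-165, Pow(-4, 2)), -1)))) = Add(406, Mul(-1, Mul(20, Pow(Add(-165, 16), -1)))) = Add(406, Mul(-1, Mul(20, Pow(-149, -1)))) = Add(406, Mul(-1, Mul(20, Rational(-1, 149)))) = Add(406, Mul(-1, Rational(-20, 149))) = Add(406, Rational(20, 149)) = Rational(60514, 149)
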